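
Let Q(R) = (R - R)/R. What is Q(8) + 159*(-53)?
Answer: -8427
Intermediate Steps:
Q(R) = 0 (Q(R) = 0/R = 0)
Q(8) + 159*(-53) = 0 + 159*(-53) = 0 - 8427 = -8427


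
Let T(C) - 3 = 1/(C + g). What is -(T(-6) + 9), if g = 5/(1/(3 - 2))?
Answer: -11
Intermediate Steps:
g = 5 (g = 5/(1/1) = 5/1 = 5*1 = 5)
T(C) = 3 + 1/(5 + C) (T(C) = 3 + 1/(C + 5) = 3 + 1/(5 + C))
-(T(-6) + 9) = -((16 + 3*(-6))/(5 - 6) + 9) = -((16 - 18)/(-1) + 9) = -(-1*(-2) + 9) = -(2 + 9) = -1*11 = -11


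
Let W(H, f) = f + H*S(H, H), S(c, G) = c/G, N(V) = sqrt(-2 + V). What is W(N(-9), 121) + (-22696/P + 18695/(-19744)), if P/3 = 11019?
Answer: 77907855929/652677408 + I*sqrt(11) ≈ 119.37 + 3.3166*I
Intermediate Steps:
P = 33057 (P = 3*11019 = 33057)
W(H, f) = H + f (W(H, f) = f + H*(H/H) = f + H*1 = f + H = H + f)
W(N(-9), 121) + (-22696/P + 18695/(-19744)) = (sqrt(-2 - 9) + 121) + (-22696/33057 + 18695/(-19744)) = (sqrt(-11) + 121) + (-22696*1/33057 + 18695*(-1/19744)) = (I*sqrt(11) + 121) + (-22696/33057 - 18695/19744) = (121 + I*sqrt(11)) - 1066110439/652677408 = 77907855929/652677408 + I*sqrt(11)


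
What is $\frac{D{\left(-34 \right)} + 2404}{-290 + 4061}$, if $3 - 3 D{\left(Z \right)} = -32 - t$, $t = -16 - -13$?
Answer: $\frac{7244}{11313} \approx 0.64033$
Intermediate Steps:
$t = -3$ ($t = -16 + 13 = -3$)
$D{\left(Z \right)} = \frac{32}{3}$ ($D{\left(Z \right)} = 1 - \frac{-32 - -3}{3} = 1 - \frac{-32 + 3}{3} = 1 - - \frac{29}{3} = 1 + \frac{29}{3} = \frac{32}{3}$)
$\frac{D{\left(-34 \right)} + 2404}{-290 + 4061} = \frac{\frac{32}{3} + 2404}{-290 + 4061} = \frac{7244}{3 \cdot 3771} = \frac{7244}{3} \cdot \frac{1}{3771} = \frac{7244}{11313}$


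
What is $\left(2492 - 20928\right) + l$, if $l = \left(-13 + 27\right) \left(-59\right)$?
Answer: $-19262$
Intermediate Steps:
$l = -826$ ($l = 14 \left(-59\right) = -826$)
$\left(2492 - 20928\right) + l = \left(2492 - 20928\right) - 826 = -18436 - 826 = -19262$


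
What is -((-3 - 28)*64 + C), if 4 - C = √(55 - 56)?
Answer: 1980 + I ≈ 1980.0 + 1.0*I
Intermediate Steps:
C = 4 - I (C = 4 - √(55 - 56) = 4 - √(-1) = 4 - I ≈ 4.0 - 1.0*I)
-((-3 - 28)*64 + C) = -((-3 - 28)*64 + (4 - I)) = -(-31*64 + (4 - I)) = -(-1984 + (4 - I)) = -(-1980 - I) = 1980 + I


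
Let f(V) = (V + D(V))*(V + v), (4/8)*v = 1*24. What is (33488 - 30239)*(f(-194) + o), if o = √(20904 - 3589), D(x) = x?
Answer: 184049352 + 3249*√17315 ≈ 1.8448e+8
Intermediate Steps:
o = √17315 ≈ 131.59
v = 48 (v = 2*(1*24) = 2*24 = 48)
f(V) = 2*V*(48 + V) (f(V) = (V + V)*(V + 48) = (2*V)*(48 + V) = 2*V*(48 + V))
(33488 - 30239)*(f(-194) + o) = (33488 - 30239)*(2*(-194)*(48 - 194) + √17315) = 3249*(2*(-194)*(-146) + √17315) = 3249*(56648 + √17315) = 184049352 + 3249*√17315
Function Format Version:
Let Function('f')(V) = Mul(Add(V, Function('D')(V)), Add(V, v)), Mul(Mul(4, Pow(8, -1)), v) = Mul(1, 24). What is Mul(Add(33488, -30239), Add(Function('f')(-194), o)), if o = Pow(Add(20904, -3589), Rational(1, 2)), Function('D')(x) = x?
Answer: Add(184049352, Mul(3249, Pow(17315, Rational(1, 2)))) ≈ 1.8448e+8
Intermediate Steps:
o = Pow(17315, Rational(1, 2)) ≈ 131.59
v = 48 (v = Mul(2, Mul(1, 24)) = Mul(2, 24) = 48)
Function('f')(V) = Mul(2, V, Add(48, V)) (Function('f')(V) = Mul(Add(V, V), Add(V, 48)) = Mul(Mul(2, V), Add(48, V)) = Mul(2, V, Add(48, V)))
Mul(Add(33488, -30239), Add(Function('f')(-194), o)) = Mul(Add(33488, -30239), Add(Mul(2, -194, Add(48, -194)), Pow(17315, Rational(1, 2)))) = Mul(3249, Add(Mul(2, -194, -146), Pow(17315, Rational(1, 2)))) = Mul(3249, Add(56648, Pow(17315, Rational(1, 2)))) = Add(184049352, Mul(3249, Pow(17315, Rational(1, 2))))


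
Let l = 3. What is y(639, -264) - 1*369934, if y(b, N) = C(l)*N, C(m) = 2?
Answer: -370462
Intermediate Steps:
y(b, N) = 2*N
y(639, -264) - 1*369934 = 2*(-264) - 1*369934 = -528 - 369934 = -370462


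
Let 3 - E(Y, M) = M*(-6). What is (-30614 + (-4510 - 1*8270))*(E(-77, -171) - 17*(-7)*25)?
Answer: -84705088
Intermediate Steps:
E(Y, M) = 3 + 6*M (E(Y, M) = 3 - M*(-6) = 3 - (-6)*M = 3 + 6*M)
(-30614 + (-4510 - 1*8270))*(E(-77, -171) - 17*(-7)*25) = (-30614 + (-4510 - 1*8270))*((3 + 6*(-171)) - 17*(-7)*25) = (-30614 + (-4510 - 8270))*((3 - 1026) + 119*25) = (-30614 - 12780)*(-1023 + 2975) = -43394*1952 = -84705088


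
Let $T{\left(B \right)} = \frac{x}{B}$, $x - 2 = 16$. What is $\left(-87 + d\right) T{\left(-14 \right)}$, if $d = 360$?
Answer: $-351$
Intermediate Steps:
$x = 18$ ($x = 2 + 16 = 18$)
$T{\left(B \right)} = \frac{18}{B}$
$\left(-87 + d\right) T{\left(-14 \right)} = \left(-87 + 360\right) \frac{18}{-14} = 273 \cdot 18 \left(- \frac{1}{14}\right) = 273 \left(- \frac{9}{7}\right) = -351$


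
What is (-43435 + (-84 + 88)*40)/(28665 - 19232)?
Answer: -43275/9433 ≈ -4.5876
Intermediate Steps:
(-43435 + (-84 + 88)*40)/(28665 - 19232) = (-43435 + 4*40)/9433 = (-43435 + 160)*(1/9433) = -43275*1/9433 = -43275/9433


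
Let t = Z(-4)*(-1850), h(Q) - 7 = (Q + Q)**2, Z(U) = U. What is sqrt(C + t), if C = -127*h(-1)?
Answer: 3*sqrt(667) ≈ 77.479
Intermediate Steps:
h(Q) = 7 + 4*Q**2 (h(Q) = 7 + (Q + Q)**2 = 7 + (2*Q)**2 = 7 + 4*Q**2)
t = 7400 (t = -4*(-1850) = 7400)
C = -1397 (C = -127*(7 + 4*(-1)**2) = -127*(7 + 4*1) = -127*(7 + 4) = -127*11 = -1397)
sqrt(C + t) = sqrt(-1397 + 7400) = sqrt(6003) = 3*sqrt(667)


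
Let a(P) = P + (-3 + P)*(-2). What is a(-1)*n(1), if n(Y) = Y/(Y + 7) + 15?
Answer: 847/8 ≈ 105.88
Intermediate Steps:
n(Y) = 15 + Y/(7 + Y) (n(Y) = Y/(7 + Y) + 15 = 15 + Y/(7 + Y))
a(P) = 6 - P (a(P) = P + (6 - 2*P) = 6 - P)
a(-1)*n(1) = (6 - 1*(-1))*((105 + 16*1)/(7 + 1)) = (6 + 1)*((105 + 16)/8) = 7*((⅛)*121) = 7*(121/8) = 847/8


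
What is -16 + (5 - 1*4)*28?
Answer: 12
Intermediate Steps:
-16 + (5 - 1*4)*28 = -16 + (5 - 4)*28 = -16 + 1*28 = -16 + 28 = 12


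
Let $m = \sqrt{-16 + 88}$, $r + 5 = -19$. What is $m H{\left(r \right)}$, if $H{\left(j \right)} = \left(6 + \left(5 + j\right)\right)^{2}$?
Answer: $1014 \sqrt{2} \approx 1434.0$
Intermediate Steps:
$r = -24$ ($r = -5 - 19 = -24$)
$H{\left(j \right)} = \left(11 + j\right)^{2}$
$m = 6 \sqrt{2}$ ($m = \sqrt{72} = 6 \sqrt{2} \approx 8.4853$)
$m H{\left(r \right)} = 6 \sqrt{2} \left(11 - 24\right)^{2} = 6 \sqrt{2} \left(-13\right)^{2} = 6 \sqrt{2} \cdot 169 = 1014 \sqrt{2}$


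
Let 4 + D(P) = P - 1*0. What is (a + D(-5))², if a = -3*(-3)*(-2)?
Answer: 729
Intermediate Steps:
D(P) = -4 + P (D(P) = -4 + (P - 1*0) = -4 + (P + 0) = -4 + P)
a = -18 (a = 9*(-2) = -18)
(a + D(-5))² = (-18 + (-4 - 5))² = (-18 - 9)² = (-27)² = 729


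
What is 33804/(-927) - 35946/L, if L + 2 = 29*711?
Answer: -81139890/2123551 ≈ -38.210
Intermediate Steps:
L = 20617 (L = -2 + 29*711 = -2 + 20619 = 20617)
33804/(-927) - 35946/L = 33804/(-927) - 35946/20617 = 33804*(-1/927) - 35946*1/20617 = -3756/103 - 35946/20617 = -81139890/2123551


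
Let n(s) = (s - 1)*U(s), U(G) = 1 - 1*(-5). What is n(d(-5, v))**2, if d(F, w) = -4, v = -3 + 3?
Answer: 900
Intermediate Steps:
v = 0
U(G) = 6 (U(G) = 1 + 5 = 6)
n(s) = -6 + 6*s (n(s) = (s - 1)*6 = (-1 + s)*6 = -6 + 6*s)
n(d(-5, v))**2 = (-6 + 6*(-4))**2 = (-6 - 24)**2 = (-30)**2 = 900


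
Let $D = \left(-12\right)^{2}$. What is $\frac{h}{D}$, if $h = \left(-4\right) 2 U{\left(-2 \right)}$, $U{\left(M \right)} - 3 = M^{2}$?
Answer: $- \frac{7}{18} \approx -0.38889$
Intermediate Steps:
$U{\left(M \right)} = 3 + M^{2}$
$D = 144$
$h = -56$ ($h = \left(-4\right) 2 \left(3 + \left(-2\right)^{2}\right) = - 8 \left(3 + 4\right) = \left(-8\right) 7 = -56$)
$\frac{h}{D} = \frac{1}{144} \left(-56\right) = - \frac{7}{18}$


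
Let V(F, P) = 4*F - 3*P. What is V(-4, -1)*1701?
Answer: -22113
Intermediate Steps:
V(F, P) = -3*P + 4*F
V(-4, -1)*1701 = (-3*(-1) + 4*(-4))*1701 = (3 - 16)*1701 = -13*1701 = -22113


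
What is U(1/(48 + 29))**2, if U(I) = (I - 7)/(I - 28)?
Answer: 289444/4644025 ≈ 0.062326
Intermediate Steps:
U(I) = (-7 + I)/(-28 + I)
U(1/(48 + 29))**2 = ((-7 + 1/(48 + 29))/(-28 + 1/(48 + 29)))**2 = ((-7 + 1/77)/(-28 + 1/77))**2 = (-538/77/(-2155/77))**2 = (-77/2155*(-538/77))**2 = (538/2155)**2 = 289444/4644025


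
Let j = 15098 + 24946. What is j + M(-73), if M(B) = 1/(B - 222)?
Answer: 11812979/295 ≈ 40044.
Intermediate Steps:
M(B) = 1/(-222 + B)
j = 40044
j + M(-73) = 40044 + 1/(-222 - 73) = 40044 + 1/(-295) = 40044 - 1/295 = 11812979/295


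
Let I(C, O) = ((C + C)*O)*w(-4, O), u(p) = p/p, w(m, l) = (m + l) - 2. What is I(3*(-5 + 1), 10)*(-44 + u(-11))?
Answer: 41280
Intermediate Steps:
w(m, l) = -2 + l + m (w(m, l) = (l + m) - 2 = -2 + l + m)
u(p) = 1
I(C, O) = 2*C*O*(-6 + O) (I(C, O) = ((C + C)*O)*(-2 + O - 4) = ((2*C)*O)*(-6 + O) = (2*C*O)*(-6 + O) = 2*C*O*(-6 + O))
I(3*(-5 + 1), 10)*(-44 + u(-11)) = (2*(3*(-5 + 1))*10*(-6 + 10))*(-44 + 1) = (2*(3*(-4))*10*4)*(-43) = (2*(-12)*10*4)*(-43) = -960*(-43) = 41280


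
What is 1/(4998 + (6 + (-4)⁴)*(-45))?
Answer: -1/6792 ≈ -0.00014723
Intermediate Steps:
1/(4998 + (6 + (-4)⁴)*(-45)) = 1/(4998 + (6 + 256)*(-45)) = 1/(4998 + 262*(-45)) = 1/(4998 - 11790) = 1/(-6792) = -1/6792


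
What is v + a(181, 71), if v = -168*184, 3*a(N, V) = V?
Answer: -92665/3 ≈ -30888.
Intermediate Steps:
a(N, V) = V/3
v = -30912
v + a(181, 71) = -30912 + (⅓)*71 = -30912 + 71/3 = -92665/3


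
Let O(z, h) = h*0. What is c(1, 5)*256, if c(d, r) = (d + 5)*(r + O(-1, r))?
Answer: 7680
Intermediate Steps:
O(z, h) = 0
c(d, r) = r*(5 + d) (c(d, r) = (d + 5)*(r + 0) = (5 + d)*r = r*(5 + d))
c(1, 5)*256 = (5*(5 + 1))*256 = (5*6)*256 = 30*256 = 7680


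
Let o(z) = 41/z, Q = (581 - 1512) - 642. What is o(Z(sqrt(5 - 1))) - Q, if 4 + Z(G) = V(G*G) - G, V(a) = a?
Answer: 3105/2 ≈ 1552.5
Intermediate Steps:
Q = -1573 (Q = -931 - 642 = -1573)
Z(G) = -4 + G**2 - G (Z(G) = -4 + (G*G - G) = -4 + (G**2 - G) = -4 + G**2 - G)
o(Z(sqrt(5 - 1))) - Q = 41/(-4 + (sqrt(5 - 1))**2 - sqrt(5 - 1)) - 1*(-1573) = 41/(-4 + (sqrt(4))**2 - sqrt(4)) + 1573 = 41/(-4 + 2**2 - 1*2) + 1573 = 41/(-4 + 4 - 2) + 1573 = 41/(-2) + 1573 = 41*(-1/2) + 1573 = -41/2 + 1573 = 3105/2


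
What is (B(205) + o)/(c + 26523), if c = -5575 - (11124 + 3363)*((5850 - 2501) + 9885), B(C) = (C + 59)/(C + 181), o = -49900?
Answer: 4815284/18499050965 ≈ 0.00026030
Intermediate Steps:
B(C) = (59 + C)/(181 + C)
c = -191726533 (c = -5575 - 14487*(3349 + 9885) = -5575 - 14487*13234 = -5575 - 1*191720958 = -5575 - 191720958 = -191726533)
(B(205) + o)/(c + 26523) = ((59 + 205)/(181 + 205) - 49900)/(-191726533 + 26523) = (264/386 - 49900)/(-191700010) = ((1/386)*264 - 49900)*(-1/191700010) = (132/193 - 49900)*(-1/191700010) = -9630568/193*(-1/191700010) = 4815284/18499050965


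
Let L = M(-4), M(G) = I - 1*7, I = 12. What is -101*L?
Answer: -505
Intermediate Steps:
M(G) = 5 (M(G) = 12 - 1*7 = 12 - 7 = 5)
L = 5
-101*L = -101*5 = -505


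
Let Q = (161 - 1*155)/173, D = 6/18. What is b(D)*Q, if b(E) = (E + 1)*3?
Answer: 24/173 ≈ 0.13873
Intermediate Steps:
D = ⅓ (D = 6*(1/18) = ⅓ ≈ 0.33333)
Q = 6/173 (Q = (161 - 155)*(1/173) = 6*(1/173) = 6/173 ≈ 0.034682)
b(E) = 3 + 3*E (b(E) = (1 + E)*3 = 3 + 3*E)
b(D)*Q = (3 + 3*(⅓))*(6/173) = (3 + 1)*(6/173) = 4*(6/173) = 24/173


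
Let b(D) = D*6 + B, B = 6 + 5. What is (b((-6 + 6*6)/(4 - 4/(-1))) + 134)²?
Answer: 112225/4 ≈ 28056.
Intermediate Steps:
B = 11
b(D) = 11 + 6*D (b(D) = D*6 + 11 = 6*D + 11 = 11 + 6*D)
(b((-6 + 6*6)/(4 - 4/(-1))) + 134)² = ((11 + 6*((-6 + 6*6)/(4 - 4/(-1)))) + 134)² = ((11 + 6*((-6 + 36)/(4 - 4*(-1)))) + 134)² = ((11 + 6*(30/(4 + 4))) + 134)² = ((11 + 6*(30/8)) + 134)² = ((11 + 6*(30*(⅛))) + 134)² = ((11 + 6*(15/4)) + 134)² = ((11 + 45/2) + 134)² = (67/2 + 134)² = (335/2)² = 112225/4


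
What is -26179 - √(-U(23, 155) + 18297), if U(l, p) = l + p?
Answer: -26179 - √18119 ≈ -26314.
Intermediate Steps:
-26179 - √(-U(23, 155) + 18297) = -26179 - √(-(23 + 155) + 18297) = -26179 - √(-1*178 + 18297) = -26179 - √(-178 + 18297) = -26179 - √18119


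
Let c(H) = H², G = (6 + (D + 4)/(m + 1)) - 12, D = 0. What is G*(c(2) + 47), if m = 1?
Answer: -204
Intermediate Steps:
G = -4 (G = (6 + (0 + 4)/(1 + 1)) - 12 = (6 + 4/2) - 12 = (6 + (½)*4) - 12 = (6 + 2) - 12 = 8 - 12 = -4)
G*(c(2) + 47) = -4*(2² + 47) = -4*(4 + 47) = -4*51 = -204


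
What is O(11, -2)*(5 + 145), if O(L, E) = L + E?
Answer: 1350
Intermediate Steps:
O(L, E) = E + L
O(11, -2)*(5 + 145) = (-2 + 11)*(5 + 145) = 9*150 = 1350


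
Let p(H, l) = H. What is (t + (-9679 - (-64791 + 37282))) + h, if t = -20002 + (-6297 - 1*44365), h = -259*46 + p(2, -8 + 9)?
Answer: -64746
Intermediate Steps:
h = -11912 (h = -259*46 + 2 = -11914 + 2 = -11912)
t = -70664 (t = -20002 + (-6297 - 44365) = -20002 - 50662 = -70664)
(t + (-9679 - (-64791 + 37282))) + h = (-70664 + (-9679 - (-64791 + 37282))) - 11912 = (-70664 + (-9679 - 1*(-27509))) - 11912 = (-70664 + (-9679 + 27509)) - 11912 = (-70664 + 17830) - 11912 = -52834 - 11912 = -64746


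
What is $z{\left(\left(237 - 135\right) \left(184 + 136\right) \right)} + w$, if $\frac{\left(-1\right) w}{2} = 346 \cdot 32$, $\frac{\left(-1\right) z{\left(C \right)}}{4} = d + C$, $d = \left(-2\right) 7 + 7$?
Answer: $-152676$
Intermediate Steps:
$d = -7$ ($d = -14 + 7 = -7$)
$z{\left(C \right)} = 28 - 4 C$ ($z{\left(C \right)} = - 4 \left(-7 + C\right) = 28 - 4 C$)
$w = -22144$ ($w = - 2 \cdot 346 \cdot 32 = \left(-2\right) 11072 = -22144$)
$z{\left(\left(237 - 135\right) \left(184 + 136\right) \right)} + w = \left(28 - 4 \left(237 - 135\right) \left(184 + 136\right)\right) - 22144 = \left(28 - 4 \cdot 102 \cdot 320\right) - 22144 = \left(28 - 130560\right) - 22144 = -130532 - 22144 = -152676$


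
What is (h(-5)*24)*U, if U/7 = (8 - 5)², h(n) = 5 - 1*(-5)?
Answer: 15120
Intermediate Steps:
h(n) = 10 (h(n) = 5 + 5 = 10)
U = 63 (U = 7*(8 - 5)² = 7*3² = 7*9 = 63)
(h(-5)*24)*U = (10*24)*63 = 240*63 = 15120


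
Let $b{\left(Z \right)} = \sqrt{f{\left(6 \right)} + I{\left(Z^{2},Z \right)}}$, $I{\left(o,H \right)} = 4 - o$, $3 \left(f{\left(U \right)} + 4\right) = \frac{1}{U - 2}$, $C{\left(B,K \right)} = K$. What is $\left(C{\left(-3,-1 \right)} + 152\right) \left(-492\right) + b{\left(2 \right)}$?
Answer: $-74292 + \frac{i \sqrt{141}}{6} \approx -74292.0 + 1.9791 i$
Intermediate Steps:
$f{\left(U \right)} = -4 + \frac{1}{3 \left(-2 + U\right)}$ ($f{\left(U \right)} = -4 + \frac{1}{3 \left(U - 2\right)} = -4 + \frac{1}{3 \left(-2 + U\right)}$)
$b{\left(Z \right)} = \sqrt{\frac{1}{12} - Z^{2}}$ ($b{\left(Z \right)} = \sqrt{\frac{25 - 72}{3 \left(-2 + 6\right)} - \left(-4 + Z^{2}\right)} = \sqrt{\frac{25 - 72}{3 \cdot 4} - \left(-4 + Z^{2}\right)} = \sqrt{\frac{1}{3} \cdot \frac{1}{4} \left(-47\right) - \left(-4 + Z^{2}\right)} = \sqrt{- \frac{47}{12} - \left(-4 + Z^{2}\right)} = \sqrt{\frac{1}{12} - Z^{2}}$)
$\left(C{\left(-3,-1 \right)} + 152\right) \left(-492\right) + b{\left(2 \right)} = \left(-1 + 152\right) \left(-492\right) + \frac{\sqrt{3 - 36 \cdot 2^{2}}}{6} = 151 \left(-492\right) + \frac{\sqrt{3 - 144}}{6} = -74292 + \frac{\sqrt{3 - 144}}{6} = -74292 + \frac{\sqrt{-141}}{6} = -74292 + \frac{i \sqrt{141}}{6}$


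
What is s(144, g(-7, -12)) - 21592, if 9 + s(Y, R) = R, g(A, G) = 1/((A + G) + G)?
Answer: -669632/31 ≈ -21601.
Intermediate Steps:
g(A, G) = 1/(A + 2*G)
s(Y, R) = -9 + R
s(144, g(-7, -12)) - 21592 = (-9 + 1/(-7 + 2*(-12))) - 21592 = (-9 + 1/(-7 - 24)) - 21592 = (-9 + 1/(-31)) - 21592 = (-9 - 1/31) - 21592 = -280/31 - 21592 = -669632/31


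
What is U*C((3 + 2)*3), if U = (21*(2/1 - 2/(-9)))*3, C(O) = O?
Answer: 2100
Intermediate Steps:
U = 140 (U = (21*(2*1 - 2*(-⅑)))*3 = (21*(2 + 2/9))*3 = (21*(20/9))*3 = (140/3)*3 = 140)
U*C((3 + 2)*3) = 140*((3 + 2)*3) = 140*(5*3) = 140*15 = 2100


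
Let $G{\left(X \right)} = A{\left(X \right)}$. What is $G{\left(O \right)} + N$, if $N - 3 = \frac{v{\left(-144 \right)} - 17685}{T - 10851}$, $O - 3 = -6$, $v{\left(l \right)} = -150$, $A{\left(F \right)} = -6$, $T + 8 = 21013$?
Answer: $- \frac{48297}{10154} \approx -4.7565$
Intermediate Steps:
$T = 21005$ ($T = -8 + 21013 = 21005$)
$O = -3$ ($O = 3 - 6 = -3$)
$G{\left(X \right)} = -6$
$N = \frac{12627}{10154}$ ($N = 3 + \frac{-150 - 17685}{21005 - 10851} = 3 - \frac{17835}{10154} = \frac{12627}{10154} \approx 1.2435$)
$G{\left(O \right)} + N = -6 + \frac{12627}{10154} = - \frac{48297}{10154}$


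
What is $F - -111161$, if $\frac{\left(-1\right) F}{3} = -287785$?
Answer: $974516$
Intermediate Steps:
$F = 863355$ ($F = \left(-3\right) \left(-287785\right) = 863355$)
$F - -111161 = 863355 - -111161 = 863355 + 111161 = 974516$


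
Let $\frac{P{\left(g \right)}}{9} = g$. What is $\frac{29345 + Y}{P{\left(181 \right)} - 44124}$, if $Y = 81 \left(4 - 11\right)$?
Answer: $- \frac{28778}{42495} \approx -0.67721$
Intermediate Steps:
$P{\left(g \right)} = 9 g$
$Y = -567$ ($Y = 81 \left(-7\right) = -567$)
$\frac{29345 + Y}{P{\left(181 \right)} - 44124} = \frac{29345 - 567}{9 \cdot 181 - 44124} = \frac{28778}{1629 - 44124} = \frac{28778}{-42495} = 28778 \left(- \frac{1}{42495}\right) = - \frac{28778}{42495}$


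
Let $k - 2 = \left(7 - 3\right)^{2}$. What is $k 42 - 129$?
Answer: $627$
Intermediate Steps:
$k = 18$ ($k = 2 + \left(7 - 3\right)^{2} = 2 + 4^{2} = 2 + 16 = 18$)
$k 42 - 129 = 18 \cdot 42 - 129 = 756 - 129 = 627$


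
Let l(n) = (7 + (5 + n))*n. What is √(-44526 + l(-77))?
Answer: I*√39521 ≈ 198.8*I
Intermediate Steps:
l(n) = n*(12 + n) (l(n) = (12 + n)*n = n*(12 + n))
√(-44526 + l(-77)) = √(-44526 - 77*(12 - 77)) = √(-44526 - 77*(-65)) = √(-44526 + 5005) = √(-39521) = I*√39521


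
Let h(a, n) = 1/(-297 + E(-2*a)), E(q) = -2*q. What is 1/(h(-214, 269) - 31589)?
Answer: -1153/36422118 ≈ -3.1657e-5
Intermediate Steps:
h(a, n) = 1/(-297 + 4*a) (h(a, n) = 1/(-297 - (-4)*a) = 1/(-297 + 4*a))
1/(h(-214, 269) - 31589) = 1/(1/(-297 + 4*(-214)) - 31589) = 1/(1/(-297 - 856) - 31589) = 1/(1/(-1153) - 31589) = 1/(-1/1153 - 31589) = 1/(-36422118/1153) = -1153/36422118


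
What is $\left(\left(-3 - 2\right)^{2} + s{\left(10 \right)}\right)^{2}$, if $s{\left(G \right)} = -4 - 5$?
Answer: $256$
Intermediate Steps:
$s{\left(G \right)} = -9$ ($s{\left(G \right)} = -4 - 5 = -9$)
$\left(\left(-3 - 2\right)^{2} + s{\left(10 \right)}\right)^{2} = \left(\left(-3 - 2\right)^{2} - 9\right)^{2} = \left(\left(-5\right)^{2} - 9\right)^{2} = \left(25 - 9\right)^{2} = 16^{2} = 256$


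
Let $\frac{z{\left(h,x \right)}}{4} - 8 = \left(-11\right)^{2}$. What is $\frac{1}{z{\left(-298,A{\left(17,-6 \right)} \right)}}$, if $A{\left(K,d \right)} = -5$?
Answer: $\frac{1}{516} \approx 0.001938$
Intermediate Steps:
$z{\left(h,x \right)} = 516$ ($z{\left(h,x \right)} = 32 + 4 \left(-11\right)^{2} = 32 + 4 \cdot 121 = 32 + 484 = 516$)
$\frac{1}{z{\left(-298,A{\left(17,-6 \right)} \right)}} = \frac{1}{516}$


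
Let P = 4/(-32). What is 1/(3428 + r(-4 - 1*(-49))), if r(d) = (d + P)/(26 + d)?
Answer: 568/1947463 ≈ 0.00029166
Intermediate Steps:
P = -⅛ (P = 4*(-1/32) = -⅛ ≈ -0.12500)
r(d) = (-⅛ + d)/(26 + d) (r(d) = (d - ⅛)/(26 + d) = (-⅛ + d)/(26 + d))
1/(3428 + r(-4 - 1*(-49))) = 1/(3428 + (-⅛ + (-4 - 1*(-49)))/(26 + (-4 - 1*(-49)))) = 1/(3428 + (-⅛ + (-4 + 49))/(26 + (-4 + 49))) = 1/(3428 + (-⅛ + 45)/(26 + 45)) = 1/(3428 + (359/8)/71) = 1/(3428 + (1/71)*(359/8)) = 1/(3428 + 359/568) = 1/(1947463/568) = 568/1947463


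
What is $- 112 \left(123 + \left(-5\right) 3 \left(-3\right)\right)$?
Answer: $-18816$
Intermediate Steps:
$- 112 \left(123 + \left(-5\right) 3 \left(-3\right)\right) = - 112 \left(123 - -45\right) = - 112 \left(123 + 45\right) = \left(-112\right) 168 = -18816$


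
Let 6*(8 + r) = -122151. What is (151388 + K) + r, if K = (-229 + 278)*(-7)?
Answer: 261357/2 ≈ 1.3068e+5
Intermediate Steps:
K = -343 (K = 49*(-7) = -343)
r = -40733/2 (r = -8 + (1/6)*(-122151) = -8 - 40717/2 = -40733/2 ≈ -20367.)
(151388 + K) + r = (151388 - 343) - 40733/2 = 151045 - 40733/2 = 261357/2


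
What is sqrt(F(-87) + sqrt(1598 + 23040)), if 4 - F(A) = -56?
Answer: sqrt(60 + sqrt(24638)) ≈ 14.730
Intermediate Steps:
F(A) = 60 (F(A) = 4 - 1*(-56) = 4 + 56 = 60)
sqrt(F(-87) + sqrt(1598 + 23040)) = sqrt(60 + sqrt(1598 + 23040)) = sqrt(60 + sqrt(24638))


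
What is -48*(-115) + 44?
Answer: 5564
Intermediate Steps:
-48*(-115) + 44 = 5520 + 44 = 5564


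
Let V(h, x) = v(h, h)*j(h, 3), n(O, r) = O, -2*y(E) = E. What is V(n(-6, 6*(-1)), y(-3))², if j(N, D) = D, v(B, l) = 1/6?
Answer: ¼ ≈ 0.25000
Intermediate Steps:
v(B, l) = ⅙
y(E) = -E/2
V(h, x) = ½ (V(h, x) = (⅙)*3 = ½)
V(n(-6, 6*(-1)), y(-3))² = (½)² = ¼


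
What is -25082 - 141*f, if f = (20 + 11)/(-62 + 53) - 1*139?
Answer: -14992/3 ≈ -4997.3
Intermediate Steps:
f = -1282/9 (f = 31/(-9) - 139 = 31*(-⅑) - 139 = -31/9 - 139 = -1282/9 ≈ -142.44)
-25082 - 141*f = -25082 - 141*(-1282/9) = -25082 + 60254/3 = -14992/3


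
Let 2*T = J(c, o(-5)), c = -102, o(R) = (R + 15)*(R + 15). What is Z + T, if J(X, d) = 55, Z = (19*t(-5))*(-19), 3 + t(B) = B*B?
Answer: -15829/2 ≈ -7914.5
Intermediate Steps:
o(R) = (15 + R)² (o(R) = (15 + R)*(15 + R) = (15 + R)²)
t(B) = -3 + B² (t(B) = -3 + B*B = -3 + B²)
Z = -7942 (Z = (19*(-3 + (-5)²))*(-19) = (19*(-3 + 25))*(-19) = (19*22)*(-19) = 418*(-19) = -7942)
T = 55/2 (T = (½)*55 = 55/2 ≈ 27.500)
Z + T = -7942 + 55/2 = -15829/2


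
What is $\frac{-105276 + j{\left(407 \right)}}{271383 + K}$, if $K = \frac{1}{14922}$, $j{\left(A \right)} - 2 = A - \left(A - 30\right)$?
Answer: $- \frac{1570450968}{4049577127} \approx -0.38781$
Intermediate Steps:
$j{\left(A \right)} = 32$ ($j{\left(A \right)} = 2 + \left(A - \left(A - 30\right)\right) = 2 + \left(A - \left(-30 + A\right)\right) = 2 + 30 = 32$)
$K = \frac{1}{14922} \approx 6.7015 \cdot 10^{-5}$
$\frac{-105276 + j{\left(407 \right)}}{271383 + K} = \frac{-105276 + 32}{271383 + \frac{1}{14922}} = - \frac{105244}{\frac{4049577127}{14922}} = \left(-105244\right) \frac{14922}{4049577127} = - \frac{1570450968}{4049577127}$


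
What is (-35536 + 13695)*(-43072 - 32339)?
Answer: 1647051651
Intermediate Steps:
(-35536 + 13695)*(-43072 - 32339) = -21841*(-75411) = 1647051651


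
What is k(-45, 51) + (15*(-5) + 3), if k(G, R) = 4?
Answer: -68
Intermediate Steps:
k(-45, 51) + (15*(-5) + 3) = 4 + (15*(-5) + 3) = 4 + (-75 + 3) = 4 - 72 = -68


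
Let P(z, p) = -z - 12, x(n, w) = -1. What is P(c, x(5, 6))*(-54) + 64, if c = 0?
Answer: 712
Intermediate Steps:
P(z, p) = -12 - z
P(c, x(5, 6))*(-54) + 64 = (-12 - 1*0)*(-54) + 64 = (-12 + 0)*(-54) + 64 = -12*(-54) + 64 = 648 + 64 = 712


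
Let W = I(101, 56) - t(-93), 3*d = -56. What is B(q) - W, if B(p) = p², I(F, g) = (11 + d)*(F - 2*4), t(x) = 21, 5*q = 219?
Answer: 66311/25 ≈ 2652.4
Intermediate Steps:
q = 219/5 (q = (⅕)*219 = 219/5 ≈ 43.800)
d = -56/3 (d = (⅓)*(-56) = -56/3 ≈ -18.667)
I(F, g) = 184/3 - 23*F/3 (I(F, g) = (11 - 56/3)*(F - 2*4) = -23*(F - 8)/3 = -23*(-8 + F)/3 = 184/3 - 23*F/3)
W = -734 (W = (184/3 - 23/3*101) - 1*21 = (184/3 - 2323/3) - 21 = -713 - 21 = -734)
B(q) - W = (219/5)² - 1*(-734) = 47961/25 + 734 = 66311/25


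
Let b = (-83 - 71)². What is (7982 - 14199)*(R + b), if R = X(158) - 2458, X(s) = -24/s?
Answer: -10440643290/79 ≈ -1.3216e+8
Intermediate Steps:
b = 23716 (b = (-154)² = 23716)
R = -194194/79 (R = -24/158 - 2458 = -24*1/158 - 2458 = -12/79 - 2458 = -194194/79 ≈ -2458.2)
(7982 - 14199)*(R + b) = (7982 - 14199)*(-194194/79 + 23716) = -6217*1679370/79 = -10440643290/79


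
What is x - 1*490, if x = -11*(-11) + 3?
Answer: -366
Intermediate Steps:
x = 124 (x = 121 + 3 = 124)
x - 1*490 = 124 - 1*490 = 124 - 490 = -366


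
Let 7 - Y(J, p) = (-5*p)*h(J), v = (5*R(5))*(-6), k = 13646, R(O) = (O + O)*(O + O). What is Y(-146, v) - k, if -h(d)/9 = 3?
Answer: 391361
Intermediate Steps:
R(O) = 4*O² (R(O) = (2*O)*(2*O) = 4*O²)
h(d) = -27 (h(d) = -9*3 = -27)
v = -3000 (v = (5*(4*5²))*(-6) = (5*(4*25))*(-6) = (5*100)*(-6) = 500*(-6) = -3000)
Y(J, p) = 7 - 135*p (Y(J, p) = 7 - (-5*p)*(-27) = 7 - 135*p)
Y(-146, v) - k = (7 - 135*(-3000)) - 1*13646 = (7 + 405000) - 13646 = 405007 - 13646 = 391361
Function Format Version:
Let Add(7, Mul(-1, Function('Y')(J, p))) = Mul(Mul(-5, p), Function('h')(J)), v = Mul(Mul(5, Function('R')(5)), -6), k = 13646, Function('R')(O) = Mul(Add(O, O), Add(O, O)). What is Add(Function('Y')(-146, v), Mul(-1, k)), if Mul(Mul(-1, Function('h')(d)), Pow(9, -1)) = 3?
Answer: 391361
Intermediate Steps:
Function('R')(O) = Mul(4, Pow(O, 2)) (Function('R')(O) = Mul(Mul(2, O), Mul(2, O)) = Mul(4, Pow(O, 2)))
Function('h')(d) = -27 (Function('h')(d) = Mul(-9, 3) = -27)
v = -3000 (v = Mul(Mul(5, Mul(4, Pow(5, 2))), -6) = Mul(Mul(5, Mul(4, 25)), -6) = Mul(Mul(5, 100), -6) = Mul(500, -6) = -3000)
Function('Y')(J, p) = Add(7, Mul(-135, p)) (Function('Y')(J, p) = Add(7, Mul(-1, Mul(Mul(-5, p), -27))) = Add(7, Mul(-1, Mul(135, p))) = Add(7, Mul(-135, p)))
Add(Function('Y')(-146, v), Mul(-1, k)) = Add(Add(7, Mul(-135, -3000)), Mul(-1, 13646)) = Add(Add(7, 405000), -13646) = Add(405007, -13646) = 391361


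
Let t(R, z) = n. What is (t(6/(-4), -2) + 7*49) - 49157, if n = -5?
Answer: -48819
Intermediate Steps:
t(R, z) = -5
(t(6/(-4), -2) + 7*49) - 49157 = (-5 + 7*49) - 49157 = (-5 + 343) - 49157 = 338 - 49157 = -48819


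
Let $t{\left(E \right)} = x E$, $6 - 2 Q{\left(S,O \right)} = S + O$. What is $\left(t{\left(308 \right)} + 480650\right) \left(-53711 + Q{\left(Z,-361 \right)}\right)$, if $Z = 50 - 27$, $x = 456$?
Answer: $-33252965822$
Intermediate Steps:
$Z = 23$ ($Z = 50 - 27 = 23$)
$Q{\left(S,O \right)} = 3 - \frac{O}{2} - \frac{S}{2}$ ($Q{\left(S,O \right)} = 3 - \frac{S + O}{2} = 3 - \frac{O + S}{2} = 3 - \left(\frac{O}{2} + \frac{S}{2}\right) = 3 - \frac{O}{2} - \frac{S}{2}$)
$t{\left(E \right)} = 456 E$
$\left(t{\left(308 \right)} + 480650\right) \left(-53711 + Q{\left(Z,-361 \right)}\right) = \left(456 \cdot 308 + 480650\right) \left(-53711 - -172\right) = \left(140448 + 480650\right) \left(-53711 + \left(3 + \frac{361}{2} - \frac{23}{2}\right)\right) = 621098 \left(-53711 + 172\right) = 621098 \left(-53539\right) = -33252965822$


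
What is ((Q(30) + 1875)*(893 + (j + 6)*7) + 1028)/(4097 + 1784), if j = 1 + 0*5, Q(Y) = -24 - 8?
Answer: 1737134/5881 ≈ 295.38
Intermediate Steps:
Q(Y) = -32
j = 1 (j = 1 + 0 = 1)
((Q(30) + 1875)*(893 + (j + 6)*7) + 1028)/(4097 + 1784) = ((-32 + 1875)*(893 + (1 + 6)*7) + 1028)/(4097 + 1784) = (1843*(893 + 7*7) + 1028)/5881 = (1843*(893 + 49) + 1028)*(1/5881) = (1843*942 + 1028)*(1/5881) = (1736106 + 1028)*(1/5881) = 1737134*(1/5881) = 1737134/5881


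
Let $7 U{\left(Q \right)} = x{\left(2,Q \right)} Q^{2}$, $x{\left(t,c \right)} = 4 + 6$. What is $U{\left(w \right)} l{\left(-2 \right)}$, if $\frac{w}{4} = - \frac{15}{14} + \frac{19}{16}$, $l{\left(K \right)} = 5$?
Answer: $\frac{4225}{2744} \approx 1.5397$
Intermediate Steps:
$x{\left(t,c \right)} = 10$
$w = \frac{13}{28}$ ($w = 4 \left(- \frac{15}{14} + \frac{19}{16}\right) = 4 \cdot \frac{13}{112} = \frac{13}{28} \approx 0.46429$)
$U{\left(Q \right)} = \frac{10 Q^{2}}{7}$
$U{\left(w \right)} l{\left(-2 \right)} = \frac{10 \left(\frac{13}{28}\right)^{2}}{7} \cdot 5 = \frac{10}{7} \cdot \frac{169}{784} \cdot 5 = \frac{845}{2744} \cdot 5 = \frac{4225}{2744}$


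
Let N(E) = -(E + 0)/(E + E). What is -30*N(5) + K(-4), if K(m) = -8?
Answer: 7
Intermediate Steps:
N(E) = -1/2 (N(E) = -E/(2*E) = -E*1/(2*E) = -1*1/2 = -1/2)
-30*N(5) + K(-4) = -30*(-1/2) - 8 = 15 - 8 = 7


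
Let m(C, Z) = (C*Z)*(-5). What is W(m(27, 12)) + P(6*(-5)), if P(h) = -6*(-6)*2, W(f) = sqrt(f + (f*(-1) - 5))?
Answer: 72 + I*sqrt(5) ≈ 72.0 + 2.2361*I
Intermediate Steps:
m(C, Z) = -5*C*Z
W(f) = I*sqrt(5) (W(f) = sqrt(f + (-f - 5)) = sqrt(f + (-5 - f)) = sqrt(-5) = I*sqrt(5))
P(h) = 72 (P(h) = 36*2 = 72)
W(m(27, 12)) + P(6*(-5)) = I*sqrt(5) + 72 = 72 + I*sqrt(5)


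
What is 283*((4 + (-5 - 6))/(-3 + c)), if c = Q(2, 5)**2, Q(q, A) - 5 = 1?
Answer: -1981/33 ≈ -60.030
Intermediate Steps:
Q(q, A) = 6 (Q(q, A) = 5 + 1 = 6)
c = 36 (c = 6**2 = 36)
283*((4 + (-5 - 6))/(-3 + c)) = 283*((4 + (-5 - 6))/(-3 + 36)) = 283*((4 - 11)/33) = 283*(-7*1/33) = 283*(-7/33) = -1981/33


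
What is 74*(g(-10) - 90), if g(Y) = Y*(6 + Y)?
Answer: -3700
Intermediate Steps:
74*(g(-10) - 90) = 74*(-10*(6 - 10) - 90) = 74*(-10*(-4) - 90) = 74*(40 - 90) = 74*(-50) = -3700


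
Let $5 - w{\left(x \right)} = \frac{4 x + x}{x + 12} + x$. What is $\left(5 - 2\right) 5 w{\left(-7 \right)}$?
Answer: $285$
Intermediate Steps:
$w{\left(x \right)} = 5 - x - \frac{5 x}{12 + x}$ ($w{\left(x \right)} = 5 - \left(\frac{4 x + x}{x + 12} + x\right) = 5 - \left(\frac{5 x}{12 + x} + x\right) = 5 - \left(x + \frac{5 x}{12 + x}\right) = 5 - x - \frac{5 x}{12 + x}$)
$\left(5 - 2\right) 5 w{\left(-7 \right)} = \left(5 - 2\right) 5 \frac{60 - \left(-7\right)^{2} - -84}{12 - 7} = 3 \cdot 5 \frac{60 - 49 + 84}{5} = 15 \frac{60 - 49 + 84}{5} = 15 \cdot \frac{1}{5} \cdot 95 = 15 \cdot 19 = 285$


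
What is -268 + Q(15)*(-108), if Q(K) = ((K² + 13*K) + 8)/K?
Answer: -16748/5 ≈ -3349.6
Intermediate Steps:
Q(K) = (8 + K² + 13*K)/K
-268 + Q(15)*(-108) = -268 + (13 + 15 + 8/15)*(-108) = -268 + (428/15)*(-108) = -268 - 15408/5 = -16748/5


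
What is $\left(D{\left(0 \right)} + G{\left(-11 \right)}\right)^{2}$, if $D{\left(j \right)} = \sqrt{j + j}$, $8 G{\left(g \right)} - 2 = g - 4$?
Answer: $\frac{169}{64} \approx 2.6406$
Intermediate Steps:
$G{\left(g \right)} = - \frac{1}{4} + \frac{g}{8}$ ($G{\left(g \right)} = \frac{1}{4} + \frac{g - 4}{8} = \frac{1}{4} + \frac{-4 + g}{8} = \frac{1}{4} + \left(- \frac{1}{2} + \frac{g}{8}\right) = - \frac{1}{4} + \frac{g}{8}$)
$D{\left(j \right)} = \sqrt{2} \sqrt{j}$ ($D{\left(j \right)} = \sqrt{2 j} = \sqrt{2} \sqrt{j}$)
$\left(D{\left(0 \right)} + G{\left(-11 \right)}\right)^{2} = \left(\sqrt{2} \sqrt{0} + \left(- \frac{1}{4} + \frac{1}{8} \left(-11\right)\right)\right)^{2} = \left(\sqrt{2} \cdot 0 - \frac{13}{8}\right)^{2} = \left(0 - \frac{13}{8}\right)^{2} = \left(- \frac{13}{8}\right)^{2} = \frac{169}{64}$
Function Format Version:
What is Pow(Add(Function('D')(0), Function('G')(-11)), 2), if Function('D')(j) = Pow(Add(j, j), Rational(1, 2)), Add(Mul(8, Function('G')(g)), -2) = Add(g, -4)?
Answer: Rational(169, 64) ≈ 2.6406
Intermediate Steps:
Function('G')(g) = Add(Rational(-1, 4), Mul(Rational(1, 8), g)) (Function('G')(g) = Add(Rational(1, 4), Mul(Rational(1, 8), Add(g, -4))) = Add(Rational(1, 4), Mul(Rational(1, 8), Add(-4, g))) = Add(Rational(1, 4), Add(Rational(-1, 2), Mul(Rational(1, 8), g))) = Add(Rational(-1, 4), Mul(Rational(1, 8), g)))
Function('D')(j) = Mul(Pow(2, Rational(1, 2)), Pow(j, Rational(1, 2))) (Function('D')(j) = Pow(Mul(2, j), Rational(1, 2)) = Mul(Pow(2, Rational(1, 2)), Pow(j, Rational(1, 2))))
Pow(Add(Function('D')(0), Function('G')(-11)), 2) = Pow(Add(Mul(Pow(2, Rational(1, 2)), Pow(0, Rational(1, 2))), Add(Rational(-1, 4), Mul(Rational(1, 8), -11))), 2) = Pow(Add(Mul(Pow(2, Rational(1, 2)), 0), Add(Rational(-1, 4), Rational(-11, 8))), 2) = Pow(Add(0, Rational(-13, 8)), 2) = Pow(Rational(-13, 8), 2) = Rational(169, 64)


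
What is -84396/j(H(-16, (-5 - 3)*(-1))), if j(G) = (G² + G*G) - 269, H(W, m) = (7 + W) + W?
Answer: -28132/327 ≈ -86.031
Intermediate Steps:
H(W, m) = 7 + 2*W
j(G) = -269 + 2*G² (j(G) = (G² + G²) - 269 = 2*G² - 269 = -269 + 2*G²)
-84396/j(H(-16, (-5 - 3)*(-1))) = -84396/(-269 + 2*(7 + 2*(-16))²) = -84396/(-269 + 2*(7 - 32)²) = -84396/(-269 + 2*(-25)²) = -84396/(-269 + 2*625) = -84396/(-269 + 1250) = -84396/981 = -84396*1/981 = -28132/327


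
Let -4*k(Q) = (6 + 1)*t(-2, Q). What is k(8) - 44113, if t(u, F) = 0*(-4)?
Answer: -44113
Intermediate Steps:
t(u, F) = 0
k(Q) = 0 (k(Q) = -(6 + 1)*0/4 = -7*0/4 = -¼*0 = 0)
k(8) - 44113 = 0 - 44113 = -44113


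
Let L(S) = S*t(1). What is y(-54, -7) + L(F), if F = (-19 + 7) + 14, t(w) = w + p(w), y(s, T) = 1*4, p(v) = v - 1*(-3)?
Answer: 14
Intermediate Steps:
p(v) = 3 + v (p(v) = v + 3 = 3 + v)
y(s, T) = 4
t(w) = 3 + 2*w (t(w) = w + (3 + w) = 3 + 2*w)
F = 2 (F = -12 + 14 = 2)
L(S) = 5*S (L(S) = S*(3 + 2*1) = S*(3 + 2) = S*5 = 5*S)
y(-54, -7) + L(F) = 4 + 5*2 = 4 + 10 = 14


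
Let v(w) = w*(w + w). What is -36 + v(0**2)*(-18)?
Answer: -36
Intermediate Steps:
v(w) = 2*w**2 (v(w) = w*(2*w) = 2*w**2)
-36 + v(0**2)*(-18) = -36 + (2*(0**2)**2)*(-18) = -36 + (2*0**2)*(-18) = -36 + (2*0)*(-18) = -36 + 0*(-18) = -36 + 0 = -36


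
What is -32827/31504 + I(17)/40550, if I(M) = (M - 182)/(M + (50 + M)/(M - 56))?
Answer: -19838977471/19034559280 ≈ -1.0423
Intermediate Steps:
I(M) = (-182 + M)/(M + (50 + M)/(-56 + M))
-32827/31504 + I(17)/40550 = -32827/31504 + ((10192 + 17² - 238*17)/(50 + 17² - 55*17))/40550 = -32827*1/31504 + ((10192 + 289 - 4046)/(50 + 289 - 935))*(1/40550) = -32827/31504 + (6435/(-596))*(1/40550) = -32827/31504 - 1/596*6435*(1/40550) = -32827/31504 - 6435/596*1/40550 = -32827/31504 - 1287/4833560 = -19838977471/19034559280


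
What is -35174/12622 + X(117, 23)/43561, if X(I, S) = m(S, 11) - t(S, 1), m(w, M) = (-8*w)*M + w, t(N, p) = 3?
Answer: -778754551/274913471 ≈ -2.8327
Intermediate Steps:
m(w, M) = w - 8*M*w (m(w, M) = -8*M*w + w = w - 8*M*w)
X(I, S) = -3 - 87*S (X(I, S) = S*(1 - 8*11) - 1*3 = S*(1 - 88) - 3 = S*(-87) - 3 = -87*S - 3 = -3 - 87*S)
-35174/12622 + X(117, 23)/43561 = -35174/12622 + (-3 - 87*23)/43561 = -35174*1/12622 + (-3 - 2001)*(1/43561) = -17587/6311 - 2004*1/43561 = -17587/6311 - 2004/43561 = -778754551/274913471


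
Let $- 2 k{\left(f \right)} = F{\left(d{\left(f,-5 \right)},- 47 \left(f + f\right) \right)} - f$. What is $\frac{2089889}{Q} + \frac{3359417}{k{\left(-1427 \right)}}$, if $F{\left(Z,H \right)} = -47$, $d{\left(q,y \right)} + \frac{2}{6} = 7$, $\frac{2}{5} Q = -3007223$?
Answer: $- \frac{2020618575671}{414996774} \approx -4869.0$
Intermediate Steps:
$Q = - \frac{15036115}{2}$ ($Q = \frac{5}{2} \left(-3007223\right) = - \frac{15036115}{2} \approx -7.5181 \cdot 10^{6}$)
$d{\left(q,y \right)} = \frac{20}{3}$ ($d{\left(q,y \right)} = - \frac{1}{3} + 7 = \frac{20}{3}$)
$k{\left(f \right)} = \frac{47}{2} + \frac{f}{2}$ ($k{\left(f \right)} = - \frac{-47 - f}{2} = \frac{47}{2} + \frac{f}{2}$)
$\frac{2089889}{Q} + \frac{3359417}{k{\left(-1427 \right)}} = \frac{2089889}{- \frac{15036115}{2}} + \frac{3359417}{\frac{47}{2} + \frac{1}{2} \left(-1427\right)} = 2089889 \left(- \frac{2}{15036115}\right) + \frac{3359417}{\frac{47}{2} - \frac{1427}{2}} = - \frac{4179778}{15036115} + \frac{3359417}{-690} = - \frac{4179778}{15036115} + 3359417 \left(- \frac{1}{690}\right) = - \frac{4179778}{15036115} - \frac{3359417}{690} = - \frac{2020618575671}{414996774}$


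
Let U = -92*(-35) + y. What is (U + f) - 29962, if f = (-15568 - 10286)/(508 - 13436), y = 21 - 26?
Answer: -172879681/6464 ≈ -26745.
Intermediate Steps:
y = -5
U = 3215 (U = -92*(-35) - 5 = 3220 - 5 = 3215)
f = 12927/6464 (f = -25854/(-12928) = -25854*(-1/12928) = 12927/6464 ≈ 1.9998)
(U + f) - 29962 = (3215 + 12927/6464) - 29962 = 20794687/6464 - 29962 = -172879681/6464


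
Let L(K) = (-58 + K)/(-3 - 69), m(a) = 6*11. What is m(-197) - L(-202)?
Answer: 1123/18 ≈ 62.389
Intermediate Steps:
m(a) = 66
L(K) = 29/36 - K/72 (L(K) = (-58 + K)/(-72) = (-58 + K)*(-1/72) = 29/36 - K/72)
m(-197) - L(-202) = 66 - (29/36 - 1/72*(-202)) = 66 - (29/36 + 101/36) = 66 - 1*65/18 = 66 - 65/18 = 1123/18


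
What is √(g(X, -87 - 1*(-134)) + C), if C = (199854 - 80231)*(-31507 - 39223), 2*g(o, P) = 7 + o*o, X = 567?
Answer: 7*I*√172668858 ≈ 91983.0*I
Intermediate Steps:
g(o, P) = 7/2 + o²/2 (g(o, P) = (7 + o*o)/2 = (7 + o²)/2 = 7/2 + o²/2)
C = -8460934790 (C = 119623*(-70730) = -8460934790)
√(g(X, -87 - 1*(-134)) + C) = √((7/2 + (½)*567²) - 8460934790) = √((7/2 + (½)*321489) - 8460934790) = √((7/2 + 321489/2) - 8460934790) = √(160748 - 8460934790) = √(-8460774042) = 7*I*√172668858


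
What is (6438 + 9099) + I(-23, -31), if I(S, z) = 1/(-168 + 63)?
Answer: 1631384/105 ≈ 15537.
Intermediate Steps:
I(S, z) = -1/105 (I(S, z) = 1/(-105) = -1/105)
(6438 + 9099) + I(-23, -31) = (6438 + 9099) - 1/105 = 15537 - 1/105 = 1631384/105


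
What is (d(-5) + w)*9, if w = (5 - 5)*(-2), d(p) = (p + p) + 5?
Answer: -45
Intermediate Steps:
d(p) = 5 + 2*p (d(p) = 2*p + 5 = 5 + 2*p)
w = 0 (w = 0*(-2) = 0)
(d(-5) + w)*9 = ((5 + 2*(-5)) + 0)*9 = ((5 - 10) + 0)*9 = (-5 + 0)*9 = -5*9 = -45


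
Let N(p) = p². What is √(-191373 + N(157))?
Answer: 2*I*√41681 ≈ 408.32*I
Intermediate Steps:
√(-191373 + N(157)) = √(-191373 + 157²) = √(-191373 + 24649) = √(-166724) = 2*I*√41681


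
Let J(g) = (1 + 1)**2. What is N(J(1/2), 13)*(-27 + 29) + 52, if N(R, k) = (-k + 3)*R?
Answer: -28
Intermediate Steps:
J(g) = 4 (J(g) = 2**2 = 4)
N(R, k) = R*(3 - k) (N(R, k) = (3 - k)*R = R*(3 - k))
N(J(1/2), 13)*(-27 + 29) + 52 = (4*(3 - 1*13))*(-27 + 29) + 52 = (4*(3 - 13))*2 + 52 = (4*(-10))*2 + 52 = -40*2 + 52 = -80 + 52 = -28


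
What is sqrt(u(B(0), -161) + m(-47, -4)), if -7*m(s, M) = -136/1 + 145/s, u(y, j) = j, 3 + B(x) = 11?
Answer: 4*I*sqrt(954758)/329 ≈ 11.88*I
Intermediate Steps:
B(x) = 8 (B(x) = -3 + 11 = 8)
m(s, M) = 136/7 - 145/(7*s) (m(s, M) = -(-136/1 + 145/s)/7 = -(-136*1 + 145/s)/7 = -(-136 + 145/s)/7 = 136/7 - 145/(7*s))
sqrt(u(B(0), -161) + m(-47, -4)) = sqrt(-161 + (1/7)*(-145 + 136*(-47))/(-47)) = sqrt(-161 + (1/7)*(-1/47)*(-145 - 6392)) = sqrt(-161 + (1/7)*(-1/47)*(-6537)) = sqrt(-161 + 6537/329) = sqrt(-46432/329) = 4*I*sqrt(954758)/329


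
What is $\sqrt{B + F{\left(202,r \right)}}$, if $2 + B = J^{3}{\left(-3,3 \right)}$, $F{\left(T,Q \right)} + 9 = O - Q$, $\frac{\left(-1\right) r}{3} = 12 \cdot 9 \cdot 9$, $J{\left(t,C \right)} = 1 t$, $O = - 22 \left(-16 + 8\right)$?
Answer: $\sqrt{3054} \approx 55.263$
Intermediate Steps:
$O = 176$ ($O = \left(-22\right) \left(-8\right) = 176$)
$J{\left(t,C \right)} = t$
$r = -2916$ ($r = - 3 \cdot 12 \cdot 9 \cdot 9 = - 3 \cdot 108 \cdot 9 = \left(-3\right) 972 = -2916$)
$F{\left(T,Q \right)} = 167 - Q$ ($F{\left(T,Q \right)} = -9 - \left(-176 + Q\right) = 167 - Q$)
$B = -29$ ($B = -2 + \left(-3\right)^{3} = -2 - 27 = -29$)
$\sqrt{B + F{\left(202,r \right)}} = \sqrt{-29 + \left(167 - -2916\right)} = \sqrt{-29 + \left(167 + 2916\right)} = \sqrt{-29 + 3083} = \sqrt{3054}$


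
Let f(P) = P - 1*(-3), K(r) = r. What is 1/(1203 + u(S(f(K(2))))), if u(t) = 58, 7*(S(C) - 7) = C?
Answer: 1/1261 ≈ 0.00079302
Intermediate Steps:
f(P) = 3 + P (f(P) = P + 3 = 3 + P)
S(C) = 7 + C/7
1/(1203 + u(S(f(K(2))))) = 1/(1203 + 58) = 1/1261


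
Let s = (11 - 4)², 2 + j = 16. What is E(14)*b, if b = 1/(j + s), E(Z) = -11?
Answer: -11/63 ≈ -0.17460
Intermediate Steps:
j = 14 (j = -2 + 16 = 14)
s = 49 (s = 7² = 49)
b = 1/63 (b = 1/(14 + 49) = 1/63 ≈ 0.015873)
E(14)*b = -11*1/63 = -11/63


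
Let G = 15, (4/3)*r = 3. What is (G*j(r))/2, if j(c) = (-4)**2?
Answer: 120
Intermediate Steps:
r = 9/4 (r = (3/4)*3 = 9/4 ≈ 2.2500)
j(c) = 16
(G*j(r))/2 = (15*16)/2 = 240*(1/2) = 120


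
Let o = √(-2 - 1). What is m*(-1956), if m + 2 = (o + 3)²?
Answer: -7824 - 11736*I*√3 ≈ -7824.0 - 20327.0*I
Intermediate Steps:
o = I*√3 (o = √(-3) = I*√3 ≈ 1.732*I)
m = -2 + (3 + I*√3)² (m = -2 + (I*√3 + 3)² = -2 + (3 + I*√3)² ≈ 4.0 + 10.392*I)
m*(-1956) = (4 + 6*I*√3)*(-1956) = -7824 - 11736*I*√3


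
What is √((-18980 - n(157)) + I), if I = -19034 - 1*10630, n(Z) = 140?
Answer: 4*I*√3049 ≈ 220.87*I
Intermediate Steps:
I = -29664 (I = -19034 - 10630 = -29664)
√((-18980 - n(157)) + I) = √((-18980 - 1*140) - 29664) = √((-18980 - 140) - 29664) = √(-19120 - 29664) = √(-48784) = 4*I*√3049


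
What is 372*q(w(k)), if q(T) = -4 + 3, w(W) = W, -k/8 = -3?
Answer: -372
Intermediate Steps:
k = 24 (k = -8*(-3) = 24)
q(T) = -1
372*q(w(k)) = 372*(-1) = -372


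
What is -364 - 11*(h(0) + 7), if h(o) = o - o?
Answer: -441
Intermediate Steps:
h(o) = 0
-364 - 11*(h(0) + 7) = -364 - 11*(0 + 7) = -364 - 11*7 = -364 - 1*77 = -364 - 77 = -441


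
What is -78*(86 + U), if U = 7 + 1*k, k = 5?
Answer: -7644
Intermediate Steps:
U = 12 (U = 7 + 1*5 = 7 + 5 = 12)
-78*(86 + U) = -78*(86 + 12) = -78*98 = -7644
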